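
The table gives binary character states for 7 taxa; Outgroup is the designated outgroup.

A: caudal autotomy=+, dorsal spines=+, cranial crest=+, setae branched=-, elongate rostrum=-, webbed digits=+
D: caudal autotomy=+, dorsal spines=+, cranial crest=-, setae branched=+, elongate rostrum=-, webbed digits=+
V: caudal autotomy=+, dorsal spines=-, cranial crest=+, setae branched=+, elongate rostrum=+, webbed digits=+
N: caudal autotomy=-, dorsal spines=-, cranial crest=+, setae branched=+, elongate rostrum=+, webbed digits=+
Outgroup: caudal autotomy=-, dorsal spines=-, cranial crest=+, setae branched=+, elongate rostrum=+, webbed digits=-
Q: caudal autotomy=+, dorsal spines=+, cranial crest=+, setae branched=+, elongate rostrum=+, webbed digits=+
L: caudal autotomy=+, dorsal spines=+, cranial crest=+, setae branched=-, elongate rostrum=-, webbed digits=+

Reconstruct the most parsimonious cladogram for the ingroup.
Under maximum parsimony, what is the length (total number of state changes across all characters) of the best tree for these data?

6

Character polarity is set by the outgroup: the derived state is whichever differs from the outgroup's state, so for cranial crest, setae branched, elongate rostrum the derived state is '-', and for the remaining characters it is '+'.
caudal autotomy (derived state '+') is shared by A, D, L, Q, and V — a synapomorphy uniting that clade.
dorsal spines (derived state '+') is shared by A, D, L, and Q — a synapomorphy uniting that clade.
cranial crest (derived state '-') is unique to D (autapomorphy; uninformative for grouping).
Only A and L show the derived state '-' for setae branched, supporting them as a clade.
Only A, D, and L show the derived state '-' for elongate rostrum, supporting them as a clade.
All ingroup taxa share the derived state '+' for webbed digits; it defines the ingroup but does not resolve relationships within it.
Most parsimonious ingroup topology: (N,((((L,A),D),Q),V)).
Changes per character on this tree: caudal autotomy: 1; dorsal spines: 1; cranial crest: 1; setae branched: 1; elongate rostrum: 1; webbed digits: 1.
Total = 6.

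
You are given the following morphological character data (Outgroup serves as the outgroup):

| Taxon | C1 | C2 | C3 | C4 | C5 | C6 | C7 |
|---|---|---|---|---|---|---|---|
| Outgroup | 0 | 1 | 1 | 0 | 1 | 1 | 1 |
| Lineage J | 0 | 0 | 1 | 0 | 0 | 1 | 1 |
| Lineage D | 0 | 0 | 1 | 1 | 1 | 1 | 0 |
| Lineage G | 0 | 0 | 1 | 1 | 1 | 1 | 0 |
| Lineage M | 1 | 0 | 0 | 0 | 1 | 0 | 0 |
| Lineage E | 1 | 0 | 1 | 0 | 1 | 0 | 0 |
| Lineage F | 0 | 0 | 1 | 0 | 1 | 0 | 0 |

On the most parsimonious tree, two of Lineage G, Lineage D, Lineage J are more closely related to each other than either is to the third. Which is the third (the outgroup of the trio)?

Lineage J

Character polarity is set by the outgroup: the derived state is whichever differs from the outgroup's state, so for C2, C3, C5, C6, C7 the derived state is '0', and for the remaining characters it is '1'.
C1: derived state '1' in Lineage E and Lineage M only — synapomorphy for {Lineage E, Lineage M}.
C2 (derived state '0') is shared by all ingroup taxa — unites the whole ingroup.
C3 (derived state '0') is unique to Lineage M (autapomorphy; uninformative for grouping).
C4: derived state '1' in Lineage D and Lineage G only — synapomorphy for {Lineage D, Lineage G}.
C5 (derived state '0') is unique to Lineage J (autapomorphy; uninformative for grouping).
C6 (derived state '0') is shared by Lineage E, Lineage F, and Lineage M — a synapomorphy uniting that clade.
C7 (derived state '0') is shared by Lineage D, Lineage E, Lineage F, Lineage G, and Lineage M — a synapomorphy uniting that clade.
Most parsimonious ingroup topology: (Lineage J,((Lineage D,Lineage G),((Lineage M,Lineage E),Lineage F))).
Lineage G and Lineage D share a more recent common ancestor with each other than either does with Lineage J, so Lineage J is the least closely related of the three.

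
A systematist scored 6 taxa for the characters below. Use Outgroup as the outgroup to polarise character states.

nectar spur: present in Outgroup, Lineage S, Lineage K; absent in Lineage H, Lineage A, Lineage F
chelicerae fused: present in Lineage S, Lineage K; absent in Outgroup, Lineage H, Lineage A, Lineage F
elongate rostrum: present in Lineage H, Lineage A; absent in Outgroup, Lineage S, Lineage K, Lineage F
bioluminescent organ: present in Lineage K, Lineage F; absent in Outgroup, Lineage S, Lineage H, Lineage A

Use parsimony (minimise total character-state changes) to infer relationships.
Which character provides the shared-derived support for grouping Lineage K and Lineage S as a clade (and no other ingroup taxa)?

Character polarity is set by the outgroup: the derived state is whichever differs from the outgroup's state, so for nectar spur the derived state is 'absent', and for the remaining characters it is 'present'.
Only Lineage A, Lineage F, and Lineage H show the derived state 'absent' for nectar spur, supporting them as a clade.
Only Lineage K and Lineage S show the derived state 'present' for chelicerae fused, supporting them as a clade.
elongate rostrum (derived state 'present') is shared by Lineage A and Lineage H — a synapomorphy uniting that clade.
bioluminescent organ (state 'present') occurs in Lineage F and Lineage K but conflicts with the nesting implied by the other characters — most parsimoniously interpreted as homoplasy.
Most parsimonious ingroup topology: ((Lineage S,Lineage K),((Lineage H,Lineage A),Lineage F)).
The clade {Lineage K, Lineage S} is supported by chelicerae fused: its derived state 'present' occurs in exactly those taxa and in no other taxon (including the outgroup).

chelicerae fused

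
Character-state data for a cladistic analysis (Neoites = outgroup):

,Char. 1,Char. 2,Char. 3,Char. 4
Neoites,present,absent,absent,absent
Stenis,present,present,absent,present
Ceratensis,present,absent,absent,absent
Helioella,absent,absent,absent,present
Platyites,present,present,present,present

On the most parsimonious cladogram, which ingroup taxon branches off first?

Character polarity is set by the outgroup: the derived state is whichever differs from the outgroup's state, so for Char. 1 the derived state is 'absent', and for the remaining characters it is 'present'.
Char. 1: derived state 'absent' in Helioella only — an autapomorphy, so it tells us nothing about relationships among taxa.
Char. 2: derived state 'present' in Platyites and Stenis only — synapomorphy for {Platyites, Stenis}.
Char. 3 (derived state 'present') is unique to Platyites (autapomorphy; uninformative for grouping).
Only Helioella, Platyites, and Stenis show the derived state 'present' for Char. 4, supporting them as a clade.
Most parsimonious ingroup topology: (((Stenis,Platyites),Helioella),Ceratensis).
Ceratensis is sister to the clade containing all other ingroup taxa, so it is the earliest-diverging (most basal) ingroup lineage.

Ceratensis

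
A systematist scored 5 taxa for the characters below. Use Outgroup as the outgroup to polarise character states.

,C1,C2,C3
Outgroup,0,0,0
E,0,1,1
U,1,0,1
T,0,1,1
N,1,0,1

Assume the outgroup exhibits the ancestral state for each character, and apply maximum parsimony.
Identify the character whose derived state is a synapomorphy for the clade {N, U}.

The outgroup has state '0' for every character, so '1' is the derived state throughout.
Only N and U show the derived state '1' for C1, supporting them as a clade.
Only E and T show the derived state '1' for C2, supporting them as a clade.
C3 (derived state '1') is shared by all ingroup taxa — unites the whole ingroup.
Most parsimonious ingroup topology: ((E,T),(U,N)).
The clade {N, U} is supported by C1: its derived state '1' occurs in exactly those taxa and in no other taxon (including the outgroup).

C1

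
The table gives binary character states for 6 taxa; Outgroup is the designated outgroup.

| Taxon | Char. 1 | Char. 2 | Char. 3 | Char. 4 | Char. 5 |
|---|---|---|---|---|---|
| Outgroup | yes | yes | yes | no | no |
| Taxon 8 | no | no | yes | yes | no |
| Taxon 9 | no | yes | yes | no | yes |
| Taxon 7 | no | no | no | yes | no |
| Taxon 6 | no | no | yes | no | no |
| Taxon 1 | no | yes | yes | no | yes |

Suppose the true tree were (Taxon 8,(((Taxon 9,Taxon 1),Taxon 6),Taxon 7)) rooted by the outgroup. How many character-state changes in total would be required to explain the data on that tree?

Map each character onto (Taxon 8,(((Taxon 9,Taxon 1),Taxon 6),Taxon 7)) (rooted by Outgroup) and count the minimum state changes it requires (Fitch parsimony):
Char. 1: 1; Char. 2: 2; Char. 3: 1; Char. 4: 2; Char. 5: 1.
Total tree length = 7.

7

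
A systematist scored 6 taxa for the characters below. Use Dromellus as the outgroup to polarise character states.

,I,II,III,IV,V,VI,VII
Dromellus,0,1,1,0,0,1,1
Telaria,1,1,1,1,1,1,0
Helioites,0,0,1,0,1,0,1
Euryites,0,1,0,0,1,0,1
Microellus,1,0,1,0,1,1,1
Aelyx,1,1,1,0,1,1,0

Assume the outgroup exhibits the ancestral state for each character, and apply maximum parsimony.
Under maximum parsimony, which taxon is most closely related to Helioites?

Character polarity is set by the outgroup: the derived state is whichever differs from the outgroup's state, so for II, III, VI, VII the derived state is '0', and for the remaining characters it is '1'.
I: derived state '1' in Aelyx, Microellus, and Telaria only — synapomorphy for {Aelyx, Microellus, Telaria}.
II (state '0') occurs in Helioites and Microellus but conflicts with the nesting implied by the other characters — most parsimoniously interpreted as homoplasy.
III: derived state '0' in Euryites only — an autapomorphy, so it tells us nothing about relationships among taxa.
IV (derived state '1') is unique to Telaria (autapomorphy; uninformative for grouping).
All ingroup taxa share the derived state '1' for V; it defines the ingroup but does not resolve relationships within it.
Only Euryites and Helioites show the derived state '0' for VI, supporting them as a clade.
Only Aelyx and Telaria show the derived state '0' for VII, supporting them as a clade.
Most parsimonious ingroup topology: (((Telaria,Aelyx),Microellus),(Helioites,Euryites)).
Helioites and Euryites form a cherry on this tree, so they are sister taxa.

Euryites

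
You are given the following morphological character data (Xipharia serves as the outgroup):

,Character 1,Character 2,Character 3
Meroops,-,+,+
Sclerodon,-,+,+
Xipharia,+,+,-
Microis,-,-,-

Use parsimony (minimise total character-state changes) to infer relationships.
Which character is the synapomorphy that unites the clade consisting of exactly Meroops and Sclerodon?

Character polarity is set by the outgroup: the derived state is whichever differs from the outgroup's state, so for Character 1, Character 2 the derived state is '-', and for the remaining characters it is '+'.
All ingroup taxa share the derived state '-' for Character 1; it defines the ingroup but does not resolve relationships within it.
Character 2: derived state '-' in Microis only — an autapomorphy, so it tells us nothing about relationships among taxa.
Only Meroops and Sclerodon show the derived state '+' for Character 3, supporting them as a clade.
Most parsimonious ingroup topology: ((Meroops,Sclerodon),Microis).
The clade {Meroops, Sclerodon} is supported by Character 3: its derived state '+' occurs in exactly those taxa and in no other taxon (including the outgroup).

Character 3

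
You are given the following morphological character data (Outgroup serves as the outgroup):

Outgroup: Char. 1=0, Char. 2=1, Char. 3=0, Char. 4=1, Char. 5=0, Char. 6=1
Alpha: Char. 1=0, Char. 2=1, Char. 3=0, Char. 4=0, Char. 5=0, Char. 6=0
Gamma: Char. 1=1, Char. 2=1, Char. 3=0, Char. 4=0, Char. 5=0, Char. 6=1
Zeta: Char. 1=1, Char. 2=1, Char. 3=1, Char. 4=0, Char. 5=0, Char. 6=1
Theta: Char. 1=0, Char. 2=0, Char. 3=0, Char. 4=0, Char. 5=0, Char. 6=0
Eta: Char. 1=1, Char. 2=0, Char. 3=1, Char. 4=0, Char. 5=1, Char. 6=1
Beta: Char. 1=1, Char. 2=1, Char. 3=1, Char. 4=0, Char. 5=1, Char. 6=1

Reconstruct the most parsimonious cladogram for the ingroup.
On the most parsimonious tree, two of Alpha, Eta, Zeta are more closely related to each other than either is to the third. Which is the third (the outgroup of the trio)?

Character polarity is set by the outgroup: the derived state is whichever differs from the outgroup's state, so for Char. 2, Char. 4, Char. 6 the derived state is '0', and for the remaining characters it is '1'.
Char. 1 (derived state '1') is shared by Beta, Eta, Gamma, and Zeta — a synapomorphy uniting that clade.
Char. 2 groups Eta and Theta, which is incompatible with the clades supported by the remaining characters; treating it as convergent (homoplasy) costs fewer steps than any alternative tree.
Char. 3: derived state '1' in Beta, Eta, and Zeta only — synapomorphy for {Beta, Eta, Zeta}.
All ingroup taxa share the derived state '0' for Char. 4; it defines the ingroup but does not resolve relationships within it.
Char. 5 (derived state '1') is shared by Beta and Eta — a synapomorphy uniting that clade.
Char. 6: derived state '0' in Alpha and Theta only — synapomorphy for {Alpha, Theta}.
Most parsimonious ingroup topology: ((Alpha,Theta),(Gamma,(Zeta,(Eta,Beta)))).
Eta and Zeta share a more recent common ancestor with each other than either does with Alpha, so Alpha is the least closely related of the three.

Alpha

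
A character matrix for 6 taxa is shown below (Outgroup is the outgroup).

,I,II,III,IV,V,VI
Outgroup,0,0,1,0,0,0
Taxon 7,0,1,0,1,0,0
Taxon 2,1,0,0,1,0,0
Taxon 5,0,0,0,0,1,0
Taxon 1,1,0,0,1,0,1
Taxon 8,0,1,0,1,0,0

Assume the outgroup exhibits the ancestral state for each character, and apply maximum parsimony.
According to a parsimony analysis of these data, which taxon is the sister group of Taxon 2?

Taxon 1

Character polarity is set by the outgroup: the derived state is whichever differs from the outgroup's state, so for III the derived state is '0', and for the remaining characters it is '1'.
I (derived state '1') is shared by Taxon 1 and Taxon 2 — a synapomorphy uniting that clade.
Only Taxon 7 and Taxon 8 show the derived state '1' for II, supporting them as a clade.
All ingroup taxa share the derived state '0' for III; it defines the ingroup but does not resolve relationships within it.
IV: derived state '1' in Taxon 1, Taxon 2, Taxon 7, and Taxon 8 only — synapomorphy for {Taxon 1, Taxon 2, Taxon 7, Taxon 8}.
V (derived state '1') is unique to Taxon 5 (autapomorphy; uninformative for grouping).
VI: derived state '1' in Taxon 1 only — an autapomorphy, so it tells us nothing about relationships among taxa.
Most parsimonious ingroup topology: (((Taxon 7,Taxon 8),(Taxon 2,Taxon 1)),Taxon 5).
Taxon 2 and Taxon 1 form a cherry on this tree, so they are sister taxa.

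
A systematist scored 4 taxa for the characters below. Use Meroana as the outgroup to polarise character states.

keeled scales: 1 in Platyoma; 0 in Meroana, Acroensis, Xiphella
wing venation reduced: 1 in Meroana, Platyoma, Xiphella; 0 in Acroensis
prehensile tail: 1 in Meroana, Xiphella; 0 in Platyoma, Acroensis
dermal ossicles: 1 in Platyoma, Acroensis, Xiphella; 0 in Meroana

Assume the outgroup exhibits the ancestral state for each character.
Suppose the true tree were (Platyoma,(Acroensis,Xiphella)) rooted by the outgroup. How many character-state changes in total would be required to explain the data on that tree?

5

Map each character onto (Platyoma,(Acroensis,Xiphella)) (rooted by Meroana) and count the minimum state changes it requires (Fitch parsimony):
keeled scales: 1; wing venation reduced: 1; prehensile tail: 2; dermal ossicles: 1.
Total tree length = 5.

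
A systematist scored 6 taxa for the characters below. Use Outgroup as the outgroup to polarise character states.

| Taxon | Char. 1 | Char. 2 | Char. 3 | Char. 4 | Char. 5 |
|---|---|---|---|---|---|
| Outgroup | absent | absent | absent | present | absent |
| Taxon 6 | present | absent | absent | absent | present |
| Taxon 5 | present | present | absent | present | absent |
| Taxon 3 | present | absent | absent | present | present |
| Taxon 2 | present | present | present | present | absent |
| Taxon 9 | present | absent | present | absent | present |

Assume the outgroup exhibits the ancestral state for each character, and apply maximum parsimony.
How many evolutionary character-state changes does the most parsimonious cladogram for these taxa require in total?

6

Character polarity is set by the outgroup: the derived state is whichever differs from the outgroup's state, so for Char. 4 the derived state is 'absent', and for the remaining characters it is 'present'.
Char. 1 (derived state 'present') is shared by all ingroup taxa — unites the whole ingroup.
Char. 2 (derived state 'present') is shared by Taxon 2 and Taxon 5 — a synapomorphy uniting that clade.
Char. 3 (state 'present') occurs in Taxon 2 and Taxon 9 but conflicts with the nesting implied by the other characters — most parsimoniously interpreted as homoplasy.
Char. 4: derived state 'absent' in Taxon 6 and Taxon 9 only — synapomorphy for {Taxon 6, Taxon 9}.
Char. 5 (derived state 'present') is shared by Taxon 3, Taxon 6, and Taxon 9 — a synapomorphy uniting that clade.
Most parsimonious ingroup topology: (((Taxon 6,Taxon 9),Taxon 3),(Taxon 5,Taxon 2)).
Changes per character on this tree: Char. 1: 1; Char. 2: 1; Char. 3: 2; Char. 4: 1; Char. 5: 1.
Total = 6.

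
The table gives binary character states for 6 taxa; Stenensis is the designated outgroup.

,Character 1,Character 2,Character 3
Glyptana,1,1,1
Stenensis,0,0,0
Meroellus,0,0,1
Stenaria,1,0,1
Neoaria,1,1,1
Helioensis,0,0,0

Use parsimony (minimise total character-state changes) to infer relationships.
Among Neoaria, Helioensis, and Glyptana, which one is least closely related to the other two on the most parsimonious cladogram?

Helioensis

The outgroup has state '0' for every character, so '1' is the derived state throughout.
Only Glyptana, Neoaria, and Stenaria show the derived state '1' for Character 1, supporting them as a clade.
Character 2 (derived state '1') is shared by Glyptana and Neoaria — a synapomorphy uniting that clade.
Character 3: derived state '1' in Glyptana, Meroellus, Neoaria, and Stenaria only — synapomorphy for {Glyptana, Meroellus, Neoaria, Stenaria}.
Most parsimonious ingroup topology: ((((Neoaria,Glyptana),Stenaria),Meroellus),Helioensis).
Glyptana and Neoaria share a more recent common ancestor with each other than either does with Helioensis, so Helioensis is the least closely related of the three.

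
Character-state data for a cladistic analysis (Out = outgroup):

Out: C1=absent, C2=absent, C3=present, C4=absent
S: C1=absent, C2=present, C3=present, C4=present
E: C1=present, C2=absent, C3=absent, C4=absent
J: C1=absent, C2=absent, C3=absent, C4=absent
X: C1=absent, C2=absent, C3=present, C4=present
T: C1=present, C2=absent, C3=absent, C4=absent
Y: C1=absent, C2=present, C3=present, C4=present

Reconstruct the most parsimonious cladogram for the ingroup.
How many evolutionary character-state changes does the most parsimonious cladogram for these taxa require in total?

4

Character polarity is set by the outgroup: the derived state is whichever differs from the outgroup's state, so for C3 the derived state is 'absent', and for the remaining characters it is 'present'.
C1 (derived state 'present') is shared by E and T — a synapomorphy uniting that clade.
C2: derived state 'present' in S and Y only — synapomorphy for {S, Y}.
C3: derived state 'absent' in E, J, and T only — synapomorphy for {E, J, T}.
C4 (derived state 'present') is shared by S, X, and Y — a synapomorphy uniting that clade.
Most parsimonious ingroup topology: (((S,Y),X),((E,T),J)).
Changes per character on this tree: C1: 1; C2: 1; C3: 1; C4: 1.
Total = 4.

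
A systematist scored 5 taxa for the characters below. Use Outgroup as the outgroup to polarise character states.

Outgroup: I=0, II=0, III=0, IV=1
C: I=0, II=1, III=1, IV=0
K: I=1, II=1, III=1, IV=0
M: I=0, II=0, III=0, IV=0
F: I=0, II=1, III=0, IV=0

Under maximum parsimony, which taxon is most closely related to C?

K

Character polarity is set by the outgroup: the derived state is whichever differs from the outgroup's state, so for IV the derived state is '0', and for the remaining characters it is '1'.
I (derived state '1') is unique to K (autapomorphy; uninformative for grouping).
II: derived state '1' in C, F, and K only — synapomorphy for {C, F, K}.
III (derived state '1') is shared by C and K — a synapomorphy uniting that clade.
IV (derived state '0') is shared by all ingroup taxa — unites the whole ingroup.
Most parsimonious ingroup topology: (((C,K),F),M).
C and K form a cherry on this tree, so they are sister taxa.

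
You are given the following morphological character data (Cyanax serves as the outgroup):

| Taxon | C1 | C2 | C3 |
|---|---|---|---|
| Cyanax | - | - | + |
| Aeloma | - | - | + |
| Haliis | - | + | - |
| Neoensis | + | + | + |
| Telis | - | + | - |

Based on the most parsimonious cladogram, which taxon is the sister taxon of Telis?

Character polarity is set by the outgroup: the derived state is whichever differs from the outgroup's state, so for C3 the derived state is '-', and for the remaining characters it is '+'.
C1: derived state '+' in Neoensis only — an autapomorphy, so it tells us nothing about relationships among taxa.
C2: derived state '+' in Haliis, Neoensis, and Telis only — synapomorphy for {Haliis, Neoensis, Telis}.
C3 (derived state '-') is shared by Haliis and Telis — a synapomorphy uniting that clade.
Most parsimonious ingroup topology: (Aeloma,((Haliis,Telis),Neoensis)).
Telis and Haliis form a cherry on this tree, so they are sister taxa.

Haliis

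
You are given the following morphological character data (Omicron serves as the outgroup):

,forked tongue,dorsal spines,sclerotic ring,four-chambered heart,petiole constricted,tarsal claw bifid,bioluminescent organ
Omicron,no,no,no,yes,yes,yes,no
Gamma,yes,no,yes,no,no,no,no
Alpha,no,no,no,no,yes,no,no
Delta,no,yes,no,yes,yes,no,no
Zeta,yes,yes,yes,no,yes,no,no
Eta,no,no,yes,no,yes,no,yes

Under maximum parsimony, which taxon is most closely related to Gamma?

Zeta

Character polarity is set by the outgroup: the derived state is whichever differs from the outgroup's state, so for four-chambered heart, petiole constricted, tarsal claw bifid the derived state is 'no', and for the remaining characters it is 'yes'.
Only Gamma and Zeta show the derived state 'yes' for forked tongue, supporting them as a clade.
dorsal spines (state 'yes') occurs in Delta and Zeta but conflicts with the nesting implied by the other characters — most parsimoniously interpreted as homoplasy.
sclerotic ring (derived state 'yes') is shared by Eta, Gamma, and Zeta — a synapomorphy uniting that clade.
four-chambered heart (derived state 'no') is shared by Alpha, Eta, Gamma, and Zeta — a synapomorphy uniting that clade.
petiole constricted: derived state 'no' in Gamma only — an autapomorphy, so it tells us nothing about relationships among taxa.
tarsal claw bifid (derived state 'no') is shared by all ingroup taxa — unites the whole ingroup.
bioluminescent organ (derived state 'yes') is unique to Eta (autapomorphy; uninformative for grouping).
Most parsimonious ingroup topology: ((((Gamma,Zeta),Eta),Alpha),Delta).
Gamma and Zeta form a cherry on this tree, so they are sister taxa.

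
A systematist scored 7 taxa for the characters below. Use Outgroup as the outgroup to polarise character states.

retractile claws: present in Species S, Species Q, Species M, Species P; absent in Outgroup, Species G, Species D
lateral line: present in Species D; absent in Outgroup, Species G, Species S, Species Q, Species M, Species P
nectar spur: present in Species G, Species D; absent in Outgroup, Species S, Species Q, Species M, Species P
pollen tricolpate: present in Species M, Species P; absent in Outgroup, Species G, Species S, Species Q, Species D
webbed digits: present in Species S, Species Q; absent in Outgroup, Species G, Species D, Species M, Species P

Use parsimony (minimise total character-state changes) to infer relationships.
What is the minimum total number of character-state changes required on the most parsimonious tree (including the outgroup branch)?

The outgroup has state 'absent' for every character, so 'present' is the derived state throughout.
retractile claws: derived state 'present' in Species M, Species P, Species Q, and Species S only — synapomorphy for {Species M, Species P, Species Q, Species S}.
lateral line: derived state 'present' in Species D only — an autapomorphy, so it tells us nothing about relationships among taxa.
nectar spur (derived state 'present') is shared by Species D and Species G — a synapomorphy uniting that clade.
pollen tricolpate: derived state 'present' in Species M and Species P only — synapomorphy for {Species M, Species P}.
webbed digits (derived state 'present') is shared by Species Q and Species S — a synapomorphy uniting that clade.
Most parsimonious ingroup topology: ((Species G,Species D),((Species S,Species Q),(Species M,Species P))).
Changes per character on this tree: retractile claws: 1; lateral line: 1; nectar spur: 1; pollen tricolpate: 1; webbed digits: 1.
Total = 5.

5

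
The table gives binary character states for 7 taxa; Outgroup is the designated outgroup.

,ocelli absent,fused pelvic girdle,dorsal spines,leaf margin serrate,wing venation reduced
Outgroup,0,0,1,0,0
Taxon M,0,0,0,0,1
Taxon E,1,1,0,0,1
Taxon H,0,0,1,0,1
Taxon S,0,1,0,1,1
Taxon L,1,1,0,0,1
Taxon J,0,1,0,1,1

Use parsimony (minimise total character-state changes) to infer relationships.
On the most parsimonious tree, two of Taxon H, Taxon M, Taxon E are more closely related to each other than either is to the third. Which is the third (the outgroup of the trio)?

Taxon H

Character polarity is set by the outgroup: the derived state is whichever differs from the outgroup's state, so for dorsal spines the derived state is '0', and for the remaining characters it is '1'.
Only Taxon E and Taxon L show the derived state '1' for ocelli absent, supporting them as a clade.
fused pelvic girdle (derived state '1') is shared by Taxon E, Taxon J, Taxon L, and Taxon S — a synapomorphy uniting that clade.
dorsal spines: derived state '0' in Taxon E, Taxon J, Taxon L, Taxon M, and Taxon S only — synapomorphy for {Taxon E, Taxon J, Taxon L, Taxon M, Taxon S}.
leaf margin serrate (derived state '1') is shared by Taxon J and Taxon S — a synapomorphy uniting that clade.
wing venation reduced (derived state '1') is shared by all ingroup taxa — unites the whole ingroup.
Most parsimonious ingroup topology: ((Taxon M,((Taxon E,Taxon L),(Taxon S,Taxon J))),Taxon H).
Taxon M and Taxon E share a more recent common ancestor with each other than either does with Taxon H, so Taxon H is the least closely related of the three.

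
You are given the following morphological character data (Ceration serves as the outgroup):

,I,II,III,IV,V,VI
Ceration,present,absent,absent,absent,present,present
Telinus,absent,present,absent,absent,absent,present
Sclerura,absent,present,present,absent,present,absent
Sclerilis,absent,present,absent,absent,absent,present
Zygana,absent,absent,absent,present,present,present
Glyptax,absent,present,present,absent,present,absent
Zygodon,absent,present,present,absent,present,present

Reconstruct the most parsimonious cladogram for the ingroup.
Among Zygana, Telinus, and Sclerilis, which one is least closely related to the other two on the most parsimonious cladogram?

Zygana

Character polarity is set by the outgroup: the derived state is whichever differs from the outgroup's state, so for I, V, VI the derived state is 'absent', and for the remaining characters it is 'present'.
All ingroup taxa share the derived state 'absent' for I; it defines the ingroup but does not resolve relationships within it.
II: derived state 'present' in Glyptax, Sclerilis, Sclerura, Telinus, and Zygodon only — synapomorphy for {Glyptax, Sclerilis, Sclerura, Telinus, Zygodon}.
III: derived state 'present' in Glyptax, Sclerura, and Zygodon only — synapomorphy for {Glyptax, Sclerura, Zygodon}.
IV: derived state 'present' in Zygana only — an autapomorphy, so it tells us nothing about relationships among taxa.
V: derived state 'absent' in Sclerilis and Telinus only — synapomorphy for {Sclerilis, Telinus}.
VI (derived state 'absent') is shared by Glyptax and Sclerura — a synapomorphy uniting that clade.
Most parsimonious ingroup topology: (((Telinus,Sclerilis),((Sclerura,Glyptax),Zygodon)),Zygana).
Telinus and Sclerilis share a more recent common ancestor with each other than either does with Zygana, so Zygana is the least closely related of the three.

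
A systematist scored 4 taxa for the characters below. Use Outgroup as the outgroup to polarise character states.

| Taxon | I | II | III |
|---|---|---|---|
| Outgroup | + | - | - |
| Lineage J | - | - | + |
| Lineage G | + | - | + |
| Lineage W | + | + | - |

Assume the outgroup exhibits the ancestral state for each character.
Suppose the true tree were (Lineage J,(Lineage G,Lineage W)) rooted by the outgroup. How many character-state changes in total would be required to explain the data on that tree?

4

Map each character onto (Lineage J,(Lineage G,Lineage W)) (rooted by Outgroup) and count the minimum state changes it requires (Fitch parsimony):
I: 1; II: 1; III: 2.
Total tree length = 4.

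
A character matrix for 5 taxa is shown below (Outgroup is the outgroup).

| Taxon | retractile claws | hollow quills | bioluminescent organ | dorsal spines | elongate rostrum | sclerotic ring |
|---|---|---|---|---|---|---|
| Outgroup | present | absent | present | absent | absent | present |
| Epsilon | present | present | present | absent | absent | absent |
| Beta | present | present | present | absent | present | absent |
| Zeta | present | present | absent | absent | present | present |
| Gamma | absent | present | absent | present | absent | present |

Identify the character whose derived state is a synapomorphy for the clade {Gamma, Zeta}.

Character polarity is set by the outgroup: the derived state is whichever differs from the outgroup's state, so for retractile claws, bioluminescent organ, sclerotic ring the derived state is 'absent', and for the remaining characters it is 'present'.
retractile claws (derived state 'absent') is unique to Gamma (autapomorphy; uninformative for grouping).
All ingroup taxa share the derived state 'present' for hollow quills; it defines the ingroup but does not resolve relationships within it.
bioluminescent organ (derived state 'absent') is shared by Gamma and Zeta — a synapomorphy uniting that clade.
dorsal spines: derived state 'present' in Gamma only — an autapomorphy, so it tells us nothing about relationships among taxa.
elongate rostrum (state 'present') occurs in Beta and Zeta but conflicts with the nesting implied by the other characters — most parsimoniously interpreted as homoplasy.
Only Beta and Epsilon show the derived state 'absent' for sclerotic ring, supporting them as a clade.
Most parsimonious ingroup topology: ((Epsilon,Beta),(Zeta,Gamma)).
The clade {Gamma, Zeta} is supported by bioluminescent organ: its derived state 'absent' occurs in exactly those taxa and in no other taxon (including the outgroup).

bioluminescent organ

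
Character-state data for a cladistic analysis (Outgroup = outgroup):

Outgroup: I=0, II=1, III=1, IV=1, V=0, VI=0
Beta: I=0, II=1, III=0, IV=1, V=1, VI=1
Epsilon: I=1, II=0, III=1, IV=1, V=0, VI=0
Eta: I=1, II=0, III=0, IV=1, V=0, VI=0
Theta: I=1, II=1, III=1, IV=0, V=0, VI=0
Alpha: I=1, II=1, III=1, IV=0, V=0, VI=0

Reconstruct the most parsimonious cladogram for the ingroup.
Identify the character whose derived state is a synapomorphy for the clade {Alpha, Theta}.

IV

Character polarity is set by the outgroup: the derived state is whichever differs from the outgroup's state, so for II, III, IV the derived state is '0', and for the remaining characters it is '1'.
I (derived state '1') is shared by Alpha, Epsilon, Eta, and Theta — a synapomorphy uniting that clade.
II: derived state '0' in Epsilon and Eta only — synapomorphy for {Epsilon, Eta}.
III groups Beta and Eta, which is incompatible with the clades supported by the remaining characters; treating it as convergent (homoplasy) costs fewer steps than any alternative tree.
IV (derived state '0') is shared by Alpha and Theta — a synapomorphy uniting that clade.
V: derived state '1' in Beta only — an autapomorphy, so it tells us nothing about relationships among taxa.
VI (derived state '1') is unique to Beta (autapomorphy; uninformative for grouping).
Most parsimonious ingroup topology: (Beta,((Epsilon,Eta),(Theta,Alpha))).
The clade {Alpha, Theta} is supported by IV: its derived state '0' occurs in exactly those taxa and in no other taxon (including the outgroup).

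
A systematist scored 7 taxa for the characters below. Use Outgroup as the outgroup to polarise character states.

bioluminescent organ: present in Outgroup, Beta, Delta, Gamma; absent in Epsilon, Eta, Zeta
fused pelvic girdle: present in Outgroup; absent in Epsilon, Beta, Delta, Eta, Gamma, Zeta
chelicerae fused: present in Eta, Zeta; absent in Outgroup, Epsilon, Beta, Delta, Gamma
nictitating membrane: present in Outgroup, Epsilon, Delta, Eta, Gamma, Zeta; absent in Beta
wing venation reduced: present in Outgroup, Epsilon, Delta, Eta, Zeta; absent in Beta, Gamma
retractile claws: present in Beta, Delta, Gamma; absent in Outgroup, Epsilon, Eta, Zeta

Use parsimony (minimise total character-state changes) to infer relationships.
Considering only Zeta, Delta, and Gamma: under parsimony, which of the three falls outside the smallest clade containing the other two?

Zeta

Character polarity is set by the outgroup: the derived state is whichever differs from the outgroup's state, so for bioluminescent organ, fused pelvic girdle, nictitating membrane, wing venation reduced the derived state is 'absent', and for the remaining characters it is 'present'.
bioluminescent organ: derived state 'absent' in Epsilon, Eta, and Zeta only — synapomorphy for {Epsilon, Eta, Zeta}.
All ingroup taxa share the derived state 'absent' for fused pelvic girdle; it defines the ingroup but does not resolve relationships within it.
Only Eta and Zeta show the derived state 'present' for chelicerae fused, supporting them as a clade.
nictitating membrane: derived state 'absent' in Beta only — an autapomorphy, so it tells us nothing about relationships among taxa.
Only Beta and Gamma show the derived state 'absent' for wing venation reduced, supporting them as a clade.
retractile claws: derived state 'present' in Beta, Delta, and Gamma only — synapomorphy for {Beta, Delta, Gamma}.
Most parsimonious ingroup topology: ((Epsilon,(Eta,Zeta)),((Beta,Gamma),Delta)).
Gamma and Delta share a more recent common ancestor with each other than either does with Zeta, so Zeta is the least closely related of the three.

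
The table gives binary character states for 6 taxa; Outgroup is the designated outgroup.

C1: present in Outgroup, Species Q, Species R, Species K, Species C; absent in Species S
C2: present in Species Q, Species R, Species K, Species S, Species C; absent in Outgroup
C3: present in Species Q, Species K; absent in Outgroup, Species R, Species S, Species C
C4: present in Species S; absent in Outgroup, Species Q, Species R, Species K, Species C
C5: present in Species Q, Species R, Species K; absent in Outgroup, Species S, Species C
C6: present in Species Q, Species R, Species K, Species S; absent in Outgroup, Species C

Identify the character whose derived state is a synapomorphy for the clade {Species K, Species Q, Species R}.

Character polarity is set by the outgroup: the derived state is whichever differs from the outgroup's state, so for C1 the derived state is 'absent', and for the remaining characters it is 'present'.
C1: derived state 'absent' in Species S only — an autapomorphy, so it tells us nothing about relationships among taxa.
C2 (derived state 'present') is shared by all ingroup taxa — unites the whole ingroup.
C3: derived state 'present' in Species K and Species Q only — synapomorphy for {Species K, Species Q}.
C4 (derived state 'present') is unique to Species S (autapomorphy; uninformative for grouping).
C5 (derived state 'present') is shared by Species K, Species Q, and Species R — a synapomorphy uniting that clade.
C6: derived state 'present' in Species K, Species Q, Species R, and Species S only — synapomorphy for {Species K, Species Q, Species R, Species S}.
Most parsimonious ingroup topology: ((((Species Q,Species K),Species R),Species S),Species C).
The clade {Species K, Species Q, Species R} is supported by C5: its derived state 'present' occurs in exactly those taxa and in no other taxon (including the outgroup).

C5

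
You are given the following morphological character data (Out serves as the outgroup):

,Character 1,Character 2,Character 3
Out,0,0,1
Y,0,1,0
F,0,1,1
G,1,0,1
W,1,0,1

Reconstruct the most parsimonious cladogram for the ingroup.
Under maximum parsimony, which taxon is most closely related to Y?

F

Character polarity is set by the outgroup: the derived state is whichever differs from the outgroup's state, so for Character 3 the derived state is '0', and for the remaining characters it is '1'.
Character 1: derived state '1' in G and W only — synapomorphy for {G, W}.
Character 2 (derived state '1') is shared by F and Y — a synapomorphy uniting that clade.
Character 3 (derived state '0') is unique to Y (autapomorphy; uninformative for grouping).
Most parsimonious ingroup topology: ((Y,F),(G,W)).
Y and F form a cherry on this tree, so they are sister taxa.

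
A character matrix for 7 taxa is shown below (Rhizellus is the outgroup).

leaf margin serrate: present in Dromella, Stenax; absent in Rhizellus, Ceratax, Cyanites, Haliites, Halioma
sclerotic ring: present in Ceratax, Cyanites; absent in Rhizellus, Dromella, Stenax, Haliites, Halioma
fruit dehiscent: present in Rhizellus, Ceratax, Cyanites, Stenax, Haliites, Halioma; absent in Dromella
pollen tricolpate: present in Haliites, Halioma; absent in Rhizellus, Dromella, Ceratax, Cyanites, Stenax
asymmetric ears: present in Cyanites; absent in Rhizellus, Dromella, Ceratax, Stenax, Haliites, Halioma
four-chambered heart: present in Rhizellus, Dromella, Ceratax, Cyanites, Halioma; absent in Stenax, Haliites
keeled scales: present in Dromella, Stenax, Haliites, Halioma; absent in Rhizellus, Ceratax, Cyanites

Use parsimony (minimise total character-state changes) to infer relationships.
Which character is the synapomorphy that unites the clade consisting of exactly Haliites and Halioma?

pollen tricolpate

Character polarity is set by the outgroup: the derived state is whichever differs from the outgroup's state, so for fruit dehiscent, four-chambered heart the derived state is 'absent', and for the remaining characters it is 'present'.
leaf margin serrate (derived state 'present') is shared by Dromella and Stenax — a synapomorphy uniting that clade.
Only Ceratax and Cyanites show the derived state 'present' for sclerotic ring, supporting them as a clade.
fruit dehiscent (derived state 'absent') is unique to Dromella (autapomorphy; uninformative for grouping).
pollen tricolpate (derived state 'present') is shared by Haliites and Halioma — a synapomorphy uniting that clade.
asymmetric ears (derived state 'present') is unique to Cyanites (autapomorphy; uninformative for grouping).
four-chambered heart groups Haliites and Stenax, which is incompatible with the clades supported by the remaining characters; treating it as convergent (homoplasy) costs fewer steps than any alternative tree.
keeled scales: derived state 'present' in Dromella, Haliites, Halioma, and Stenax only — synapomorphy for {Dromella, Haliites, Halioma, Stenax}.
Most parsimonious ingroup topology: (((Dromella,Stenax),(Haliites,Halioma)),(Ceratax,Cyanites)).
The clade {Haliites, Halioma} is supported by pollen tricolpate: its derived state 'present' occurs in exactly those taxa and in no other taxon (including the outgroup).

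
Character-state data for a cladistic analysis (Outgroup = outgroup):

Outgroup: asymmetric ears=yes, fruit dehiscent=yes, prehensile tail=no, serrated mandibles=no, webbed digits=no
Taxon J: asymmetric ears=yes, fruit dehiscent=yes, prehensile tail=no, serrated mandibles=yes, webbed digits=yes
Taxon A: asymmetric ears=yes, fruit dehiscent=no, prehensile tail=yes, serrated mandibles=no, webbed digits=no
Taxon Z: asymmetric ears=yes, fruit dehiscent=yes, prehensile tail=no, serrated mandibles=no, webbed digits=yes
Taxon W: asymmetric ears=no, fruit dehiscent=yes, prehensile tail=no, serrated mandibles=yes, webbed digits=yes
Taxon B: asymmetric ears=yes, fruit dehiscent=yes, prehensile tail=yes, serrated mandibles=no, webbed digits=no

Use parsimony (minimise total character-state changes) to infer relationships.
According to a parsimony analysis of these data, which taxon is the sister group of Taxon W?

Taxon J

Character polarity is set by the outgroup: the derived state is whichever differs from the outgroup's state, so for asymmetric ears, fruit dehiscent the derived state is 'no', and for the remaining characters it is 'yes'.
asymmetric ears (derived state 'no') is unique to Taxon W (autapomorphy; uninformative for grouping).
fruit dehiscent: derived state 'no' in Taxon A only — an autapomorphy, so it tells us nothing about relationships among taxa.
prehensile tail (derived state 'yes') is shared by Taxon A and Taxon B — a synapomorphy uniting that clade.
Only Taxon J and Taxon W show the derived state 'yes' for serrated mandibles, supporting them as a clade.
Only Taxon J, Taxon W, and Taxon Z show the derived state 'yes' for webbed digits, supporting them as a clade.
Most parsimonious ingroup topology: (((Taxon J,Taxon W),Taxon Z),(Taxon A,Taxon B)).
Taxon W and Taxon J form a cherry on this tree, so they are sister taxa.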